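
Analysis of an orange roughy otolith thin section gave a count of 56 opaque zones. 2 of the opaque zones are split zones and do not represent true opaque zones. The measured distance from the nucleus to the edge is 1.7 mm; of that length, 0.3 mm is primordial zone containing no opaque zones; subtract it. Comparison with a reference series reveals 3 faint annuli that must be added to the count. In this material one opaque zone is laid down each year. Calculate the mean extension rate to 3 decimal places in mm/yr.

0.025 mm/yr

True opaque zone count = 56 − 2 + 3 = 57.
Removing the 0.3 mm offcut leaves 1.7 − 0.3 = 1.4 mm.
Extension rate ≈ 1.4 / 57 = 0.025 mm/yr.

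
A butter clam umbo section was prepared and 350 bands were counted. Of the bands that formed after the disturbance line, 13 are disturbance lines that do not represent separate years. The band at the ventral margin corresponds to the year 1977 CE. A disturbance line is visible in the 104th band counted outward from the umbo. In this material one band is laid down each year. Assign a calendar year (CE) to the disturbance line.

350 − 104 = 246 bands lie beyond the disturbance line toward the ventral margin.
Removing the 13 false bands leaves 246 − 13 = 233 true bands beyond the disturbance line.
The band at the ventral margin is 1977 CE, so the disturbance line dates to 1977 − 233 = 1744 CE.

1744 CE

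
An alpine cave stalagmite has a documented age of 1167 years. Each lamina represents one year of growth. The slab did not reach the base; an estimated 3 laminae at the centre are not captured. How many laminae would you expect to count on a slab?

Expected laminae over 1167 years: 1167.
1167 − 3 missed = 1164 laminae expected in the prepared section.

1164 laminae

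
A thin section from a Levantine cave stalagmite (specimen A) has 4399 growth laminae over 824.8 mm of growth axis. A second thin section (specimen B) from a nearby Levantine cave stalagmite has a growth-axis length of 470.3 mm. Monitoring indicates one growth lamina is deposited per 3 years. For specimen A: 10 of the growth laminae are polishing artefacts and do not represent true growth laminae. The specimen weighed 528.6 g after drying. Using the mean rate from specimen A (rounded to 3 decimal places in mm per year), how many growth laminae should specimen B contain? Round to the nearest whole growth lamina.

2488 growth laminae

Specimen A: adjusted count: 4399 − 10 = 4389 growth laminae.
Specimen A: 4389 growth laminae at 3 years each span 4389 × 3 = 13167 years.
A: Extension rate ≈ 824.8 / 13167 = 0.063 mm per year.
Specimen B: 470.3 mm / 0.063 mm per year = 7465.08 years; at 3 years per growth lamina that is 7465.08 / 3 ≈ 2488 growth laminae.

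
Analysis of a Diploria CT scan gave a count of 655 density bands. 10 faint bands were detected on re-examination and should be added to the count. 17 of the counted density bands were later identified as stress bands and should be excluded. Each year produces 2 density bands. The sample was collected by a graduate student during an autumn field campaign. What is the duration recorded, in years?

True density band count = 655 − 17 + 10 = 648.
With 2 density bands per year, 648 / 2 = 324 years.

324 years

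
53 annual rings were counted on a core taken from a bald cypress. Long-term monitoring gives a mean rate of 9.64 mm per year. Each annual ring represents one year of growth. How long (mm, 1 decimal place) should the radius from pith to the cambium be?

510.9 mm

The record spans 53 years at 9.64 mm per year.
Length ≈ 9.64 × 53 = 510.9 mm.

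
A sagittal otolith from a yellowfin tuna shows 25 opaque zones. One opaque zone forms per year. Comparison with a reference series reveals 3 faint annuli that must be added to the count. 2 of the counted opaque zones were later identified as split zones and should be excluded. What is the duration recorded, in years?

26 years

After corrections the count is 25 − 2 + 3 = 26 opaque zones.
At one opaque zone per year, that is 26 years.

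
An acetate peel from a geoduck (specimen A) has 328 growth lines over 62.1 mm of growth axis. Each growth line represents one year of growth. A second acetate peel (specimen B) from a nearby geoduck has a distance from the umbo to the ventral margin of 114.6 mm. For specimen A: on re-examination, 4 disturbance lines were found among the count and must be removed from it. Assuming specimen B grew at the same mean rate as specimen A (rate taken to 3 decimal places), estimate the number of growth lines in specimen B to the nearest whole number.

597 growth lines

Specimen A: after corrections the count is 328 − 4 = 324 growth lines.
A: Mean rate = 62.1 mm / 324 years ≈ 0.192 mm per year.
For B, 114.6 / 0.192 = 596.88 years ≈ 597 growth lines.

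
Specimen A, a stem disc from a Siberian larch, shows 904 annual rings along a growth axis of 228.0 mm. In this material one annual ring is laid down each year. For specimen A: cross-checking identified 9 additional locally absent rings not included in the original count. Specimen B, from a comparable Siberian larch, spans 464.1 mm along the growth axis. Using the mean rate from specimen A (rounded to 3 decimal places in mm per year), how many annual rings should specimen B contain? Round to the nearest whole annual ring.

1856 annual rings

Specimen A: adjusted count: 904 + 9 = 913 annual rings.
A: 228.0 mm over 913 years gives 228.0 / 913 ≈ 0.250 mm/yr.
B spans 464.1 / 0.250 = 1856.40 years ≈ 1856 annual rings.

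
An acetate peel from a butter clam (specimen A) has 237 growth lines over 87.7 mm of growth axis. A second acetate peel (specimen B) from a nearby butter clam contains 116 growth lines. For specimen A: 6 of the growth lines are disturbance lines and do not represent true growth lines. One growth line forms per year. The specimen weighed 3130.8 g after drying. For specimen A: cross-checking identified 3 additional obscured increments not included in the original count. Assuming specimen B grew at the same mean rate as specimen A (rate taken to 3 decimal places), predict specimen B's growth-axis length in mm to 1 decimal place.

43.5 mm

Specimen A: correcting the raw count gives 237 − 6 + 3 = 234 true growth lines.
A: Mean rate = 87.7 mm / 234 years ≈ 0.375 mm/yr.
For B, 0.375 mm/year × 116 years = 43.5 mm.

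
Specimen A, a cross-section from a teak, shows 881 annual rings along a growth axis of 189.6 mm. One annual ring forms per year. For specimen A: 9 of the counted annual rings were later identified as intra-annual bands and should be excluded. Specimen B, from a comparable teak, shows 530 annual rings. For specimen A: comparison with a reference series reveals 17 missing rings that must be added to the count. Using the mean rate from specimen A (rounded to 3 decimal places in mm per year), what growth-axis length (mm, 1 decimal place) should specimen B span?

Specimen A: after corrections the count is 881 − 9 + 17 = 889 annual rings.
A: 189.6 mm over 889 years gives 189.6 / 889 ≈ 0.213 mm/yr.
For B, 0.213 mm/year × 530 years = 112.9 mm.

112.9 mm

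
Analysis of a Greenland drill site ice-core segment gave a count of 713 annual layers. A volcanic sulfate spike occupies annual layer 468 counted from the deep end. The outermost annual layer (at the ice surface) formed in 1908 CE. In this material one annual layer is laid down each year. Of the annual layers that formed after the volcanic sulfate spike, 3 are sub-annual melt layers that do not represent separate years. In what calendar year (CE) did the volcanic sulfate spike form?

1666 CE

713 − 468 = 245 annual layers lie beyond the volcanic sulfate spike toward the ice surface.
245 − 3 false = 242 true annual layers after the volcanic sulfate spike.
1908 − 242 = 1666 CE.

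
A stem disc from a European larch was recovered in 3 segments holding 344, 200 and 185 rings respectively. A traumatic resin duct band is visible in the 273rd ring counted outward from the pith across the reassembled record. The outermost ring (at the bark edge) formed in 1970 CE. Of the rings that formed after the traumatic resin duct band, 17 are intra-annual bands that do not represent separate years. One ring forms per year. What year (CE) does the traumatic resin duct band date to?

1531 CE

Total rings = 344 + 200 + 185 = 729.
Between ring 273 and the bark edge there are 729 − 273 = 456 rings.
Removing the 17 false rings leaves 456 − 17 = 439 true rings beyond the traumatic resin duct band.
The ring at the bark edge is 1970 CE, so the traumatic resin duct band dates to 1970 − 439 = 1531 CE.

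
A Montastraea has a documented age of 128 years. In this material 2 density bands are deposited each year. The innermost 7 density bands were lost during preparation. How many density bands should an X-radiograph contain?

With 2 density bands per year, 128 years would produce 128 × 2 = 256 density bands.
256 − 7 missed = 249 density bands expected in the prepared section.

249 density bands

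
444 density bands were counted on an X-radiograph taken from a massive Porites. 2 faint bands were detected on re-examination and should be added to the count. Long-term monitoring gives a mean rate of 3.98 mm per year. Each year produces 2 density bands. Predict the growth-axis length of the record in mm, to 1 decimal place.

After corrections the count is 444 + 2 = 446 density bands.
With 2 density bands per year, 446 / 2 = 223 years.
Length ≈ 3.98 × 223 = 887.5 mm.

887.5 mm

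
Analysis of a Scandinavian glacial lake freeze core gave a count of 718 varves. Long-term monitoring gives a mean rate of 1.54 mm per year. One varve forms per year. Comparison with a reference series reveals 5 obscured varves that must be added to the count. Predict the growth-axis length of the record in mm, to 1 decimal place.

Adjusted count: 718 + 5 = 723 varves.
Predicted length = 1.54 mm/year × 723 years = 1113.4 mm.

1113.4 mm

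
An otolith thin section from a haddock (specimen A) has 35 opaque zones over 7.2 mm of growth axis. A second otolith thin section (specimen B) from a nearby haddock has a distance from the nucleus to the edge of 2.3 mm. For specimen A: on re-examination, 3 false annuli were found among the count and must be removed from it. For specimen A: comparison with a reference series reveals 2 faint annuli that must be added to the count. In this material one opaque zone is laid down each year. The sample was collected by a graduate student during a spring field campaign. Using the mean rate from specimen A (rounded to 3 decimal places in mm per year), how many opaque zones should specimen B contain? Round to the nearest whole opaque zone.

Specimen A: true opaque zone count = 35 − 3 + 2 = 34.
A: Extension rate ≈ 7.2 / 34 = 0.212 mm/yr.
B spans 2.3 / 0.212 = 10.85 years ≈ 11 opaque zones.

11 opaque zones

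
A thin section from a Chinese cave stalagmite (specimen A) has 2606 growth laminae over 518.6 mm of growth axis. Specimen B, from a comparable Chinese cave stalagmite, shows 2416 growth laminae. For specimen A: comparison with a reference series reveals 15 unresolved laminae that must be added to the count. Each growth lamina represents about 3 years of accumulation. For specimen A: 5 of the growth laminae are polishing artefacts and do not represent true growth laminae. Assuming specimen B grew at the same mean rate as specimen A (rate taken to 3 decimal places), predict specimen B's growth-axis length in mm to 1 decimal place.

478.4 mm

Specimen A: adjusted count: 2606 − 5 + 15 = 2616 growth laminae.
Specimen A: multiplying by 3 years per growth lamina: 2616 × 3 = 7848 years.
A: Extension rate ≈ 518.6 / 7848 = 0.066 mm/yr.
Specimen B: multiplying by 3 years per growth lamina: 2416 × 3 = 7248 years. B's length ≈ 0.066 × 7248 = 478.4 mm.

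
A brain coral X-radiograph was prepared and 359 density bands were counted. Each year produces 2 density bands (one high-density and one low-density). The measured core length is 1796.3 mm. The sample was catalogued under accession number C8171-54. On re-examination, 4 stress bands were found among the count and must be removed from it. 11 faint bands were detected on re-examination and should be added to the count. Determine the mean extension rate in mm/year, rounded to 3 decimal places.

9.816 mm/year

Correcting the raw count gives 359 − 4 + 11 = 366 true density bands.
366 density bands at 2 per year is 366 / 2 = 183 years.
1796.3 mm over 183 years gives 1796.3 / 183 ≈ 9.816 mm/year.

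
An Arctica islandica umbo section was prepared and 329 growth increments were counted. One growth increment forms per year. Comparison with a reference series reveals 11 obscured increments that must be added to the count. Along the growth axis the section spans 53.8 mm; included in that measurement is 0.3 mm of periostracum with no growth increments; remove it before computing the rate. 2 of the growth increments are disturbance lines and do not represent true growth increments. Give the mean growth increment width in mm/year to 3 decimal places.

0.158 mm/year

Adjusted count: 329 − 2 + 11 = 338 growth increments.
Net length = 53.8 − 0.3 = 53.5 mm.
Extension rate ≈ 53.5 / 338 = 0.158 mm/year.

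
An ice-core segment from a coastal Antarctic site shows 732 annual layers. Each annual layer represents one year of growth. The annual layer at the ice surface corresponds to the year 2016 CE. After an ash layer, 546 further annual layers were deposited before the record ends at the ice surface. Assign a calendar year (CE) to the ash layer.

546 annual layers post-date the ash layer.
2016 − 546 = 1470 CE.

1470 CE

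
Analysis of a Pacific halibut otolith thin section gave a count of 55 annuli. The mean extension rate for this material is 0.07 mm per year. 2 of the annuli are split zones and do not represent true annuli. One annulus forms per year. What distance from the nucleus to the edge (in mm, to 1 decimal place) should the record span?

3.7 mm

After corrections the count is 55 − 2 = 53 annuli.
53 years at 0.07 mm/year gives 0.07 × 53 = 3.7 mm.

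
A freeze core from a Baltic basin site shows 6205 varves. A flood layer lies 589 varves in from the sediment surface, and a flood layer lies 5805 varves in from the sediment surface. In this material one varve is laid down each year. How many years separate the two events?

5216 years

Separation: 5805 − 589 = 5216 varves.
One varve per year makes the interval 5216 years.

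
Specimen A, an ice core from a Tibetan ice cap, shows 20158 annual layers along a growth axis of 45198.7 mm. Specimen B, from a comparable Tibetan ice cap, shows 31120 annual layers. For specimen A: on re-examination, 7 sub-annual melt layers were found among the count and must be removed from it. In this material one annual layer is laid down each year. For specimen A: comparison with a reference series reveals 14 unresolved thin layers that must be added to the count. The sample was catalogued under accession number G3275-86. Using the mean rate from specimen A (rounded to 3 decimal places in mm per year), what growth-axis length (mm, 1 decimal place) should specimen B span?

Specimen A: true annual layer count = 20158 − 7 + 14 = 20165.
A: Mean rate = 45198.7 mm / 20165 years ≈ 2.241 mm/year.
B's length ≈ 2.241 × 31120 = 69739.9 mm.

69739.9 mm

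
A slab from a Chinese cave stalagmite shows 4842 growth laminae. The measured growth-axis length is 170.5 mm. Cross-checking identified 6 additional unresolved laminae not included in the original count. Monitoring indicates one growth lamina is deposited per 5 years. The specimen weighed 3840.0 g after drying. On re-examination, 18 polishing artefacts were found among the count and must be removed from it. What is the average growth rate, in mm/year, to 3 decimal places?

0.007 mm/year

Correcting the raw count gives 4842 − 18 + 6 = 4830 true growth laminae.
4830 growth laminae at 5 years each span 4830 × 5 = 24150 years.
Extension rate ≈ 170.5 / 24150 = 0.007 mm/year.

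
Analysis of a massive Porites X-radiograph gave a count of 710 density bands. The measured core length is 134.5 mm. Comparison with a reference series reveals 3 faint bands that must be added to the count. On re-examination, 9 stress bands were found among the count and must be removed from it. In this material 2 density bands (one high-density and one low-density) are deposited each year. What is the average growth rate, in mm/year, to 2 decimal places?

True density band count = 710 − 9 + 3 = 704.
704 density bands at 2 per year is 704 / 2 = 352 years.
Extension rate ≈ 134.5 / 352 = 0.38 mm/year.

0.38 mm/year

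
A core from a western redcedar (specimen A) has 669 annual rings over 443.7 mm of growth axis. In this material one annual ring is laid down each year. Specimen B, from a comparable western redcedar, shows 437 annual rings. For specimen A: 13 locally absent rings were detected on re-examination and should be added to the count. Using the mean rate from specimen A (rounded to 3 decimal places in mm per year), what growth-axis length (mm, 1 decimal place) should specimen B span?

284.5 mm

Specimen A: after corrections the count is 669 + 13 = 682 annual rings.
A: Mean rate = 443.7 mm / 682 years ≈ 0.651 mm/yr.
Length of B = 0.651 × 437 = 284.5 mm.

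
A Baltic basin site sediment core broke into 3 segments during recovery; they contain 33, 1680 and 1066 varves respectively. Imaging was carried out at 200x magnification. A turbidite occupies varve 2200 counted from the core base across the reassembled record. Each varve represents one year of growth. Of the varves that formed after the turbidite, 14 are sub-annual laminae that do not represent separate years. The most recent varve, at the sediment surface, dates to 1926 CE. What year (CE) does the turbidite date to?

1361 CE

Total varves = 33 + 1680 + 1066 = 2779.
The turbidite sits at varve 2200 from the core base, so 2779 − 2200 = 579 varves formed after it.
579 − 14 false = 565 true varves after the turbidite.
The varve at the sediment surface is 1926 CE, so the turbidite dates to 1926 − 565 = 1361 CE.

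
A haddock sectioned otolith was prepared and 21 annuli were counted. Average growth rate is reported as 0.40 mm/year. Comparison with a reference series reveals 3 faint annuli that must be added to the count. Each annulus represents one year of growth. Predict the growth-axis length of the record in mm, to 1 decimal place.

True annulus count = 21 + 3 = 24.
Length ≈ 0.40 × 24 = 9.6 mm.

9.6 mm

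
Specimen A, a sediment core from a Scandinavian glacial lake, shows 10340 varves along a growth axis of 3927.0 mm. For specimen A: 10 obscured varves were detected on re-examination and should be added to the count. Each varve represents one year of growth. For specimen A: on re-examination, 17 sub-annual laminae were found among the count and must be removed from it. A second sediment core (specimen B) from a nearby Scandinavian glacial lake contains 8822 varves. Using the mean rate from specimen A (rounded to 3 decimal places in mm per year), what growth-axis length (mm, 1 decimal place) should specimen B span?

3352.4 mm

Specimen A: correcting the raw count gives 10340 − 17 + 10 = 10333 true varves.
A: 3927.0 mm over 10333 years gives 3927.0 / 10333 ≈ 0.380 mm per year.
B's length ≈ 0.380 × 8822 = 3352.4 mm.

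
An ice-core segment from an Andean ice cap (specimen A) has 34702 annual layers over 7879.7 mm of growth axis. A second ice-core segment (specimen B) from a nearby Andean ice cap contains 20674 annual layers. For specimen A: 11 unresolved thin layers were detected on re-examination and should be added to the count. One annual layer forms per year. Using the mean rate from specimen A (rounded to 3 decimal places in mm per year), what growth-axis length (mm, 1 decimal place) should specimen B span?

Specimen A: correcting the raw count gives 34702 + 11 = 34713 true annual layers.
A: Mean rate = 7879.7 mm / 34713 years ≈ 0.227 mm/yr.
Length of B = 0.227 × 20674 = 4693.0 mm.

4693.0 mm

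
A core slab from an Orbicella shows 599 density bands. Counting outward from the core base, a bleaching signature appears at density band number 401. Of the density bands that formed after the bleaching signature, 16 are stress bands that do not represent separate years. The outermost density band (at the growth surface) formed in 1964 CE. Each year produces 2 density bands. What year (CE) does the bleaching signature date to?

1873 CE

Between density band 401 and the growth surface there are 599 − 401 = 198 density bands.
Excluding 16 false density bands: 198 − 16 = 182.
With 2 density bands per year, 182 / 2 = 91 years.
The density band at the growth surface is 1964 CE, so the bleaching signature dates to 1964 − 91 = 1873 CE.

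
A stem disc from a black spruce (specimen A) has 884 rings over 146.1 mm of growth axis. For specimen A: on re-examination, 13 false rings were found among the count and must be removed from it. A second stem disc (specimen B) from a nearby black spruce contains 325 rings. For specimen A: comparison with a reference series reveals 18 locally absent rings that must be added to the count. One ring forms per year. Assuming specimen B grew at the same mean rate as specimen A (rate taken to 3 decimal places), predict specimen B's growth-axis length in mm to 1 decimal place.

Specimen A: correcting the raw count gives 884 − 13 + 18 = 889 true rings.
A: Extension rate ≈ 146.1 / 889 = 0.164 mm per year.
For B, 0.164 mm/year × 325 years = 53.3 mm.

53.3 mm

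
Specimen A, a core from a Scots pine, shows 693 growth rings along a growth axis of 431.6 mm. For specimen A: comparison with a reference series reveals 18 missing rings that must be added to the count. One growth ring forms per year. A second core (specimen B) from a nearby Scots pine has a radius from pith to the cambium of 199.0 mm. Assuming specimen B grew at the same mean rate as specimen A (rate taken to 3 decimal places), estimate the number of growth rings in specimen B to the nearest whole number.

Specimen A: correcting the raw count gives 693 + 18 = 711 true growth rings.
A: Mean rate = 431.6 mm / 711 years ≈ 0.607 mm/year.
B spans 199.0 / 0.607 = 327.84 years ≈ 328 growth rings.

328 growth rings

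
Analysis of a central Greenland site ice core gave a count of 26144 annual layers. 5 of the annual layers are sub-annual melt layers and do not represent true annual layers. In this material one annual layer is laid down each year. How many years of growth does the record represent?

26139 yr

Correcting the raw count gives 26144 − 5 = 26139 true annual layers.
With a one-to-one annual layer periodicity this is 26139 years.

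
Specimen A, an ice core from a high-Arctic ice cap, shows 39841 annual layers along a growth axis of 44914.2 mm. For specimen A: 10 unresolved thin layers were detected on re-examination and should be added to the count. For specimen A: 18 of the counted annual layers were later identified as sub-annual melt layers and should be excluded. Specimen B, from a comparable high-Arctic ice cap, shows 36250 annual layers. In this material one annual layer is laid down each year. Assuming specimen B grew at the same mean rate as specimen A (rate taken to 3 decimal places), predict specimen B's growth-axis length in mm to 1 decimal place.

40890.0 mm

Specimen A: true annual layer count = 39841 − 18 + 10 = 39833.
A: Mean rate = 44914.2 mm / 39833 years ≈ 1.128 mm per year.
Length of B = 1.128 × 36250 = 40890.0 mm.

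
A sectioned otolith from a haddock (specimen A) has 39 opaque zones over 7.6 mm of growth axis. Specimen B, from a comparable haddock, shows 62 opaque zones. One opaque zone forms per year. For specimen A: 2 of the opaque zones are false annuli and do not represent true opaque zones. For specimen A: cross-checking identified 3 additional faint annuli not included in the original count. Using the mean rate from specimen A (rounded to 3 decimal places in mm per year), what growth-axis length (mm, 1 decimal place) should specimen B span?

Specimen A: adjusted count: 39 − 2 + 3 = 40 opaque zones.
A: Extension rate ≈ 7.6 / 40 = 0.190 mm per year.
For B, 0.190 mm/year × 62 years = 11.8 mm.

11.8 mm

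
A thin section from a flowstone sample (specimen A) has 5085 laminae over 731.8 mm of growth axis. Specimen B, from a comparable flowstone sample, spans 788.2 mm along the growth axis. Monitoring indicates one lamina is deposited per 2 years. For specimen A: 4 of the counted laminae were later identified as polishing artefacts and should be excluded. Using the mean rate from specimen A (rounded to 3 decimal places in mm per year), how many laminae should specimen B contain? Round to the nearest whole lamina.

5474 laminae

Specimen A: correcting the raw count gives 5085 − 4 = 5081 true laminae.
Specimen A: multiplying by 2 years per lamina: 5081 × 2 = 10162 years.
A: Extension rate ≈ 731.8 / 10162 = 0.072 mm per year.
Specimen B: 788.2 mm / 0.072 mm per year = 10947.22 years; at 2 years per lamina that is 10947.22 / 2 ≈ 5474 laminae.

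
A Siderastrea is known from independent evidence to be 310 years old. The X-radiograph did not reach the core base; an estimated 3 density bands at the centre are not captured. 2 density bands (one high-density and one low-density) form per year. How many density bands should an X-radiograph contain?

With 2 density bands per year, 310 years would produce 310 × 2 = 620 density bands.
Less the 3 uncaptured density bands: 620 − 3 = 617.

617 density bands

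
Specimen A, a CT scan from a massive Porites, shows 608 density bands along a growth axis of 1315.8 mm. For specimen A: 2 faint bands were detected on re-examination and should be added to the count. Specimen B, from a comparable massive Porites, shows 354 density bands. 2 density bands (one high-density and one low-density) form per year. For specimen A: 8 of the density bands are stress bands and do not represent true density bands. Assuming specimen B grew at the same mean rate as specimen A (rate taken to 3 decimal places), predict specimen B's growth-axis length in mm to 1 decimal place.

773.7 mm

Specimen A: after corrections the count is 608 − 8 + 2 = 602 density bands.
Specimen A: with 2 density bands per year, 602 / 2 = 301 years.
A: 1315.8 mm over 301 years gives 1315.8 / 301 ≈ 4.371 mm/year.
Specimen B: dividing by 2 density bands per year: 354 / 2 = 177 years. Length of B = 4.371 × 177 = 773.7 mm.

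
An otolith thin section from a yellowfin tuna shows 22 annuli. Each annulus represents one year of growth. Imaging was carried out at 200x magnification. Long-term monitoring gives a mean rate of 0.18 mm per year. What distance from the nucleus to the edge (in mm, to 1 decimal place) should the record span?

22 years of growth are recorded.
Length ≈ 0.18 × 22 = 4.0 mm.

4.0 mm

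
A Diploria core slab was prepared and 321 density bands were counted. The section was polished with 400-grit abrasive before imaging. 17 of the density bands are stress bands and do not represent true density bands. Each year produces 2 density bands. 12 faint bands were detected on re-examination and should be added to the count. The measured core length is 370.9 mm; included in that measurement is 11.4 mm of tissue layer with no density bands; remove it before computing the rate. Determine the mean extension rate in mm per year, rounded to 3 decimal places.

True density band count = 321 − 17 + 12 = 316.
Dividing by 2 density bands per year: 316 / 2 = 158 years.
Net length = 370.9 − 11.4 = 359.5 mm.
359.5 mm over 158 years gives 359.5 / 158 ≈ 2.275 mm per year.

2.275 mm per year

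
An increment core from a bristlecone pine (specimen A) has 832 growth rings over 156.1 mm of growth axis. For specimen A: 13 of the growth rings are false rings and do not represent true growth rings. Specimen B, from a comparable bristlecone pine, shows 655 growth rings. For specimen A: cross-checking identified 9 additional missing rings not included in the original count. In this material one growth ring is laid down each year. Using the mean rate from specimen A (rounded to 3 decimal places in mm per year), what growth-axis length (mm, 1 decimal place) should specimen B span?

Specimen A: adjusted count: 832 − 13 + 9 = 828 growth rings.
A: 156.1 mm over 828 years gives 156.1 / 828 ≈ 0.189 mm/year.
For B, 0.189 mm/year × 655 years = 123.8 mm.

123.8 mm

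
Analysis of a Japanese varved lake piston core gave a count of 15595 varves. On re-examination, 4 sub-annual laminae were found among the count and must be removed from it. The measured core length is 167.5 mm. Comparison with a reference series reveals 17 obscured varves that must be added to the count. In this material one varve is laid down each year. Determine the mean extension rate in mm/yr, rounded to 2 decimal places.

0.01 mm/yr

Adjusted count: 15595 − 4 + 17 = 15608 varves.
167.5 mm over 15608 years gives 167.5 / 15608 ≈ 0.01 mm/yr.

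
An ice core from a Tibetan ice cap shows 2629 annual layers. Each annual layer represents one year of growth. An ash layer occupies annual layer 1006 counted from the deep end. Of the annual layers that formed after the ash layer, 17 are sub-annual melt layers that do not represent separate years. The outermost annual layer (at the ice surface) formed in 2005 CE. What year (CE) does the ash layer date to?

Between annual layer 1006 and the ice surface there are 2629 − 1006 = 1623 annual layers.
Removing the 17 false annual layers leaves 1623 − 17 = 1606 true annual layers beyond the ash layer.
The annual layer at the ice surface is 2005 CE, so the ash layer dates to 2005 − 1606 = 399 CE.

399 CE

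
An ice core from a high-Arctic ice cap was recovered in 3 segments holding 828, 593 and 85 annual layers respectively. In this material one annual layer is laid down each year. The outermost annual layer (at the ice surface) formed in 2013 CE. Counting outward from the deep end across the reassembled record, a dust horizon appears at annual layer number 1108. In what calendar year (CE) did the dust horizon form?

1615 CE

Total annual layers = 828 + 593 + 85 = 1506.
Between annual layer 1108 and the ice surface there are 1506 − 1108 = 398 annual layers.
2013 − 398 = 1615 CE.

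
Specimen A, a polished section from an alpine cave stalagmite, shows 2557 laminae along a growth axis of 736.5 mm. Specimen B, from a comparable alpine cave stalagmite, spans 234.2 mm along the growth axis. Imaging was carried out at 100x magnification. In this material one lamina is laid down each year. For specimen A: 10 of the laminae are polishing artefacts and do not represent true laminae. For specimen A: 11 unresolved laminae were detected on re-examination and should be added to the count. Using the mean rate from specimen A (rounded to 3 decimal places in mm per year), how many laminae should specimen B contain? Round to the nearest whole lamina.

Specimen A: after corrections the count is 2557 − 10 + 11 = 2558 laminae.
A: 736.5 mm over 2558 years gives 736.5 / 2558 ≈ 0.288 mm/year.
B spans 234.2 / 0.288 = 813.19 years ≈ 813 laminae.

813 laminae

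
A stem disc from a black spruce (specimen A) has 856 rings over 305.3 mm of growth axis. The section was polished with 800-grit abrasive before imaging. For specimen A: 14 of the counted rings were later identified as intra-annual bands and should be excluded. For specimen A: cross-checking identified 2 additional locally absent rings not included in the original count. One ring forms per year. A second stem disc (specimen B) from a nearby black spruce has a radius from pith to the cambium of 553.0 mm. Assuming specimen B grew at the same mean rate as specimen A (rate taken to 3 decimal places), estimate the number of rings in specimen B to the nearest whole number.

1528 rings

Specimen A: true ring count = 856 − 14 + 2 = 844.
A: Mean rate = 305.3 mm / 844 years ≈ 0.362 mm per year.
For B, 553.0 / 0.362 = 1527.62 years ≈ 1528 rings.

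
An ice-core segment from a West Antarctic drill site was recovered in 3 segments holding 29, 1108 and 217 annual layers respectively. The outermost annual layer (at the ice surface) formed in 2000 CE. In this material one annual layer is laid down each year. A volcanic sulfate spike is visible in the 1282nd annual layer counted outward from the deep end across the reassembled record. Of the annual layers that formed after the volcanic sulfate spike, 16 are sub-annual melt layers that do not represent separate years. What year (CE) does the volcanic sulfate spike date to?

Total annual layers = 29 + 1108 + 217 = 1354.
1354 − 1282 = 72 annual layers lie beyond the volcanic sulfate spike toward the ice surface.
72 − 16 false = 56 true annual layers after the volcanic sulfate spike.
2000 − 56 = 1944 CE.

1944 CE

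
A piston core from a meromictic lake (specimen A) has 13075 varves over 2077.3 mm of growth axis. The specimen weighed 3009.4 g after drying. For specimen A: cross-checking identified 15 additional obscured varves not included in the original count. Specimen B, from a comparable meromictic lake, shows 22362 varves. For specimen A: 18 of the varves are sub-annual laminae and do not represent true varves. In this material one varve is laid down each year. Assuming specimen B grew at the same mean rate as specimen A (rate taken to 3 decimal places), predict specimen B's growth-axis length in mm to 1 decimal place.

3555.6 mm

Specimen A: correcting the raw count gives 13075 − 18 + 15 = 13072 true varves.
A: Extension rate ≈ 2077.3 / 13072 = 0.159 mm per year.
Length of B = 0.159 × 22362 = 3555.6 mm.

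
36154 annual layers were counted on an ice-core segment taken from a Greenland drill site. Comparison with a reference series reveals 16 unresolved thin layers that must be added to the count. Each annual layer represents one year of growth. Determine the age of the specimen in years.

Correcting the raw count gives 36154 + 16 = 36170 true annual layers.
At one annual layer per year, that is 36170 years.

36170 years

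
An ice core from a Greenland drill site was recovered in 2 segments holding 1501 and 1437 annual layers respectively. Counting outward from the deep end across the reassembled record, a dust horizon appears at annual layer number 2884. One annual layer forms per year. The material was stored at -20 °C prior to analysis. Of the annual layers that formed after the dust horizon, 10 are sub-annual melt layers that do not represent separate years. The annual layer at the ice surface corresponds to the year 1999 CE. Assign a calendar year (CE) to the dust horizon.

1955 CE

Total annual layers = 1501 + 1437 = 2938.
The dust horizon sits at annual layer 2884 from the deep end, so 2938 − 2884 = 54 annual layers formed after it.
Excluding 10 false annual layers: 54 − 10 = 44.
Counting back 44 years from 1999 CE places the dust horizon in 1999 − 44 = 1955 CE.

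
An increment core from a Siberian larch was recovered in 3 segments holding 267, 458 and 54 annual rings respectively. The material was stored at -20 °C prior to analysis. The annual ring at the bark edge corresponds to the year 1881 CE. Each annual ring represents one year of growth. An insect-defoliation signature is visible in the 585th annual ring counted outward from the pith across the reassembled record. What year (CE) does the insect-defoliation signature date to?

1687 CE

Total annual rings = 267 + 458 + 54 = 779.
779 − 585 = 194 annual rings lie beyond the insect-defoliation signature toward the bark edge.
Counting back 194 years from 1881 CE places the insect-defoliation signature in 1881 − 194 = 1687 CE.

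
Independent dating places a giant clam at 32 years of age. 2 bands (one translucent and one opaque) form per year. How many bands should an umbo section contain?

64 bands

Expected bands: 32 × 2 = 64.
So 64 bands should be present.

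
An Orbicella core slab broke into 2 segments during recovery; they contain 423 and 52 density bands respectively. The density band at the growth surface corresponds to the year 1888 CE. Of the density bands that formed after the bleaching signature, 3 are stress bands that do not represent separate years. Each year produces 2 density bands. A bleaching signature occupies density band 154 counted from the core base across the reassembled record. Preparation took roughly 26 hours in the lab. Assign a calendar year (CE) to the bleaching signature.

Total density bands = 423 + 52 = 475.
Between density band 154 and the growth surface there are 475 − 154 = 321 density bands.
Excluding 3 false density bands: 321 − 3 = 318.
Dividing by 2 density bands per year: 318 / 2 = 159 years.
1888 − 159 = 1729 CE.

1729 CE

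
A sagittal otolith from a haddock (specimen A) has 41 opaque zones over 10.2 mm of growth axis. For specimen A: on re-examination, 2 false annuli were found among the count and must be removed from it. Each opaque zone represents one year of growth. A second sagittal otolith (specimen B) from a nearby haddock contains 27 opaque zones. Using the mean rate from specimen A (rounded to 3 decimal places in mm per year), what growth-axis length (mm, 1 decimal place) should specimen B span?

7.1 mm

Specimen A: correcting the raw count gives 41 − 2 = 39 true opaque zones.
A: Mean rate = 10.2 mm / 39 years ≈ 0.262 mm per year.
For B, 0.262 mm/year × 27 years = 7.1 mm.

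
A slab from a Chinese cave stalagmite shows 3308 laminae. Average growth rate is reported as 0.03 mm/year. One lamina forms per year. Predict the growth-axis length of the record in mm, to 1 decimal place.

3308 years of growth are recorded.
Length ≈ 0.03 × 3308 = 99.2 mm.

99.2 mm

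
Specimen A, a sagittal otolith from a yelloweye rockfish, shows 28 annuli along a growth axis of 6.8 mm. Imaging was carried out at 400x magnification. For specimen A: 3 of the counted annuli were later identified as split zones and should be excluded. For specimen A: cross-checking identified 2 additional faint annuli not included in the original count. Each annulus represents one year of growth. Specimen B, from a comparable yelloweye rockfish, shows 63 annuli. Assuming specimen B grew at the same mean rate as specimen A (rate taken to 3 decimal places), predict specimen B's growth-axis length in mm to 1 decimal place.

Specimen A: after corrections the count is 28 − 3 + 2 = 27 annuli.
A: 6.8 mm over 27 years gives 6.8 / 27 ≈ 0.252 mm per year.
B's length ≈ 0.252 × 63 = 15.9 mm.

15.9 mm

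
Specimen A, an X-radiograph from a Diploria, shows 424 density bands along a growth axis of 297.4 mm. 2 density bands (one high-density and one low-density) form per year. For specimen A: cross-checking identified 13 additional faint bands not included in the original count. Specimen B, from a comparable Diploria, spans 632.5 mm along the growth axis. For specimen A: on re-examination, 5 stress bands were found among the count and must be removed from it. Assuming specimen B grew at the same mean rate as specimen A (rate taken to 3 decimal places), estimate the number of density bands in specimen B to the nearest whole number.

Specimen A: true density band count = 424 − 5 + 13 = 432.
Specimen A: 432 density bands at 2 per year is 432 / 2 = 216 years.
A: Extension rate ≈ 297.4 / 216 = 1.377 mm/year.
Specimen B: 632.5 mm / 1.377 mm per year = 459.33 years; at 2 density bands per year that is 459.33 × 2 ≈ 919 density bands.

919 density bands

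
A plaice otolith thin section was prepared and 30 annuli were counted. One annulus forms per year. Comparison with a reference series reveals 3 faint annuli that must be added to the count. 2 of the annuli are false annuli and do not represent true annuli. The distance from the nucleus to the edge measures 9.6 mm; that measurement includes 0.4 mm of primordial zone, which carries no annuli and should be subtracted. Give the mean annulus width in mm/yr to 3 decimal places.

Adjusted count: 30 − 2 + 3 = 31 annuli.
Net length = 9.6 − 0.4 = 9.2 mm.
9.2 mm over 31 years gives 9.2 / 31 ≈ 0.297 mm/yr.

0.297 mm/yr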